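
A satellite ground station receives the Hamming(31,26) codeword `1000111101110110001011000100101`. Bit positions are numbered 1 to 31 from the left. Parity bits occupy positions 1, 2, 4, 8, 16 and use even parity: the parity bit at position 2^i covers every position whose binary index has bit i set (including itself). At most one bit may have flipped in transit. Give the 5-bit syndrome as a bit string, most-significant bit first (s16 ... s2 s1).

01001

s1: b1⊕b3⊕b5⊕b7⊕b9⊕b11⊕b13⊕b15⊕b17⊕b19⊕b21⊕b23⊕b25⊕b27⊕b29⊕b31 = 1⊕0⊕1⊕1⊕0⊕1⊕0⊕1⊕0⊕1⊕1⊕0⊕0⊕0⊕1⊕1 = 1
s2: b2⊕b3⊕b6⊕b7⊕b10⊕b11⊕b14⊕b15⊕b18⊕b19⊕b22⊕b23⊕b26⊕b27⊕b30⊕b31 = 0⊕0⊕1⊕1⊕1⊕1⊕1⊕1⊕0⊕1⊕1⊕0⊕1⊕0⊕0⊕1 = 0
s4: b4⊕b5⊕b6⊕b7⊕b12⊕b13⊕b14⊕b15⊕b20⊕b21⊕b22⊕b23⊕b28⊕b29⊕b30⊕b31 = 0⊕1⊕1⊕1⊕1⊕0⊕1⊕1⊕0⊕1⊕1⊕0⊕0⊕1⊕0⊕1 = 0
s8: b8⊕b9⊕b10⊕b11⊕b12⊕b13⊕b14⊕b15⊕b24⊕b25⊕b26⊕b27⊕b28⊕b29⊕b30⊕b31 = 1⊕0⊕1⊕1⊕1⊕0⊕1⊕1⊕0⊕0⊕1⊕0⊕0⊕1⊕0⊕1 = 1
s16: b16⊕b17⊕b18⊕b19⊕b20⊕b21⊕b22⊕b23⊕b24⊕b25⊕b26⊕b27⊕b28⊕b29⊕b30⊕b31 = 0⊕0⊕0⊕1⊕0⊕1⊕1⊕0⊕0⊕0⊕1⊕0⊕0⊕1⊕0⊕1 = 0
Syndrome (s16...s1) = 01001 → position 9.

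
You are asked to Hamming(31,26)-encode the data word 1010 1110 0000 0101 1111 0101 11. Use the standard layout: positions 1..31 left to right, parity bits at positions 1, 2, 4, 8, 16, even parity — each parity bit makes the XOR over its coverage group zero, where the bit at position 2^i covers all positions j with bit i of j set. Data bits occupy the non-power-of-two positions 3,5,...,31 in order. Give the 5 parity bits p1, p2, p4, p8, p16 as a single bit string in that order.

Place data bits at non-power-of-two positions: b3=1, b5=0, b6=1, b7=0, b9=1, b10=1, b11=1, b12=0, b13=0, b14=0, b15=0, b17=0, b18=0, b19=1, b20=0, b21=1, b22=1, b23=1, b24=1, b25=1, b26=0, b27=1, b28=0, b29=1, b30=1, b31=1.
p1 = XOR of data positions {3,5,7,9,11,13,15,17,19,21,23,25,27,29,31} = 1⊕0⊕0⊕1⊕1⊕0⊕0⊕0⊕1⊕1⊕1⊕1⊕1⊕1⊕1 = 0
p2 = XOR of data positions {3,6,7,10,11,14,15,18,19,22,23,26,27,30,31} = 1⊕1⊕0⊕1⊕1⊕0⊕0⊕0⊕1⊕1⊕1⊕0⊕1⊕1⊕1 = 0
p4 = XOR of data positions {5,6,7,12,13,14,15,20,21,22,23,28,29,30,31} = 0⊕1⊕0⊕0⊕0⊕0⊕0⊕0⊕1⊕1⊕1⊕0⊕1⊕1⊕1 = 1
p8 = XOR of data positions {9,10,11,12,13,14,15,24,25,26,27,28,29,30,31} = 1⊕1⊕1⊕0⊕0⊕0⊕0⊕1⊕1⊕0⊕1⊕0⊕1⊕1⊕1 = 1
p16 = XOR of data positions {17,18,19,20,21,22,23,24,25,26,27,28,29,30,31} = 0⊕0⊕1⊕0⊕1⊕1⊕1⊕1⊕1⊕0⊕1⊕0⊕1⊕1⊕1 = 0
Parity bits p1,p2,p4,p8,p16 = 00110

00110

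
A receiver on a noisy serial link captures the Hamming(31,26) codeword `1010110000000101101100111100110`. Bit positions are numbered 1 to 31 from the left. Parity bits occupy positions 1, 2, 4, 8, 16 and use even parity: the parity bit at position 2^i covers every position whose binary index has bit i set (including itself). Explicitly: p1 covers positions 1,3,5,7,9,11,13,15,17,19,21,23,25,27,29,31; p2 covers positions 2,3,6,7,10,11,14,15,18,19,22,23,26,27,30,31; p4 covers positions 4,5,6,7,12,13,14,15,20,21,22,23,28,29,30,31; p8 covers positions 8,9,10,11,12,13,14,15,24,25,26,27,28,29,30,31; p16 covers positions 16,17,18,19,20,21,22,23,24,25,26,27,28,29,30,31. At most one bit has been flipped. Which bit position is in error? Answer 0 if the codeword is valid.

6

s1: b1⊕b3⊕b5⊕b7⊕b9⊕b11⊕b13⊕b15⊕b17⊕b19⊕b21⊕b23⊕b25⊕b27⊕b29⊕b31 = 1⊕1⊕1⊕0⊕0⊕0⊕0⊕0⊕1⊕1⊕0⊕1⊕1⊕0⊕1⊕0 = 0
s2: b2⊕b3⊕b6⊕b7⊕b10⊕b11⊕b14⊕b15⊕b18⊕b19⊕b22⊕b23⊕b26⊕b27⊕b30⊕b31 = 0⊕1⊕1⊕0⊕0⊕0⊕1⊕0⊕0⊕1⊕0⊕1⊕1⊕0⊕1⊕0 = 1
s4: b4⊕b5⊕b6⊕b7⊕b12⊕b13⊕b14⊕b15⊕b20⊕b21⊕b22⊕b23⊕b28⊕b29⊕b30⊕b31 = 0⊕1⊕1⊕0⊕0⊕0⊕1⊕0⊕1⊕0⊕0⊕1⊕0⊕1⊕1⊕0 = 1
s8: b8⊕b9⊕b10⊕b11⊕b12⊕b13⊕b14⊕b15⊕b24⊕b25⊕b26⊕b27⊕b28⊕b29⊕b30⊕b31 = 0⊕0⊕0⊕0⊕0⊕0⊕1⊕0⊕1⊕1⊕1⊕0⊕0⊕1⊕1⊕0 = 0
s16: b16⊕b17⊕b18⊕b19⊕b20⊕b21⊕b22⊕b23⊕b24⊕b25⊕b26⊕b27⊕b28⊕b29⊕b30⊕b31 = 1⊕1⊕0⊕1⊕1⊕0⊕0⊕1⊕1⊕1⊕1⊕0⊕0⊕1⊕1⊕0 = 0
Syndrome (s16...s1) = 00110 → position 6.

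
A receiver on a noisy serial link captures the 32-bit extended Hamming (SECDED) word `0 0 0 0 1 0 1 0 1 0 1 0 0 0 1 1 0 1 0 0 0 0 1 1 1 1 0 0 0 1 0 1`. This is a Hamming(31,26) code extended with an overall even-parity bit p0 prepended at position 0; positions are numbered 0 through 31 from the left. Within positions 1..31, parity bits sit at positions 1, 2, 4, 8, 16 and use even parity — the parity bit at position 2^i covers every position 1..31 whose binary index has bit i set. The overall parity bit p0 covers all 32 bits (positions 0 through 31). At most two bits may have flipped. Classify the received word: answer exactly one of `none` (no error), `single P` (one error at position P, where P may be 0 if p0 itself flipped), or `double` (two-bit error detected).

single 18

s1: b1⊕b3⊕b5⊕b7⊕b9⊕b11⊕b13⊕b15⊕b17⊕b19⊕b21⊕b23⊕b25⊕b27⊕b29⊕b31 = 0⊕0⊕0⊕0⊕0⊕0⊕0⊕1⊕1⊕0⊕0⊕1⊕1⊕0⊕1⊕1 = 0
s2: b2⊕b3⊕b6⊕b7⊕b10⊕b11⊕b14⊕b15⊕b18⊕b19⊕b22⊕b23⊕b26⊕b27⊕b30⊕b31 = 0⊕0⊕1⊕0⊕1⊕0⊕1⊕1⊕0⊕0⊕1⊕1⊕0⊕0⊕0⊕1 = 1
s4: b4⊕b5⊕b6⊕b7⊕b12⊕b13⊕b14⊕b15⊕b20⊕b21⊕b22⊕b23⊕b28⊕b29⊕b30⊕b31 = 1⊕0⊕1⊕0⊕0⊕0⊕1⊕1⊕0⊕0⊕1⊕1⊕0⊕1⊕0⊕1 = 0
s8: b8⊕b9⊕b10⊕b11⊕b12⊕b13⊕b14⊕b15⊕b24⊕b25⊕b26⊕b27⊕b28⊕b29⊕b30⊕b31 = 1⊕0⊕1⊕0⊕0⊕0⊕1⊕1⊕1⊕1⊕0⊕0⊕0⊕1⊕0⊕1 = 0
s16: b16⊕b17⊕b18⊕b19⊕b20⊕b21⊕b22⊕b23⊕b24⊕b25⊕b26⊕b27⊕b28⊕b29⊕b30⊕b31 = 0⊕1⊕0⊕0⊕0⊕0⊕1⊕1⊕1⊕1⊕0⊕0⊕0⊕1⊕0⊕1 = 1
Syndrome (s16...s1) = 10010 → position 18.
Overall parity (XOR of all 32 bits, including p0): 0⊕0⊕0⊕0⊕1⊕0⊕1⊕0⊕1⊕0⊕1⊕0⊕0⊕0⊕1⊕1⊕0⊕1⊕0⊕0⊕0⊕0⊕1⊕1⊕1⊕1⊕0⊕0⊕0⊕1⊕0⊕1 = 1
Overall=1, syndrome position=18 → single-bit error at position 18.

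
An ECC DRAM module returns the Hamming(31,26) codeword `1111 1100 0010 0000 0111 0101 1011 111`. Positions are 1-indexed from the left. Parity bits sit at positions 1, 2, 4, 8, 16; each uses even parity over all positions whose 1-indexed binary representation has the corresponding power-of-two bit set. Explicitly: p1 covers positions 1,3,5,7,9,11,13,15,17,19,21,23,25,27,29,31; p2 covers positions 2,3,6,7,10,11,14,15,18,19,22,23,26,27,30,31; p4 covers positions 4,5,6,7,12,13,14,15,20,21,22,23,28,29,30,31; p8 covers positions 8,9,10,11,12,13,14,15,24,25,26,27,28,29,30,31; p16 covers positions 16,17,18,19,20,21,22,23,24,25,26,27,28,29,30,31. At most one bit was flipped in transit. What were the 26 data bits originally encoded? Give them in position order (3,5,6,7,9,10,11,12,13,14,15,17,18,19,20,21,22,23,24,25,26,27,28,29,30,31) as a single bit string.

s1: b1⊕b3⊕b5⊕b7⊕b9⊕b11⊕b13⊕b15⊕b17⊕b19⊕b21⊕b23⊕b25⊕b27⊕b29⊕b31 = 1⊕1⊕1⊕0⊕0⊕1⊕0⊕0⊕0⊕1⊕0⊕0⊕1⊕1⊕1⊕1 = 1
s2: b2⊕b3⊕b6⊕b7⊕b10⊕b11⊕b14⊕b15⊕b18⊕b19⊕b22⊕b23⊕b26⊕b27⊕b30⊕b31 = 1⊕1⊕1⊕0⊕0⊕1⊕0⊕0⊕1⊕1⊕1⊕0⊕0⊕1⊕1⊕1 = 0
s4: b4⊕b5⊕b6⊕b7⊕b12⊕b13⊕b14⊕b15⊕b20⊕b21⊕b22⊕b23⊕b28⊕b29⊕b30⊕b31 = 1⊕1⊕1⊕0⊕0⊕0⊕0⊕0⊕1⊕0⊕1⊕0⊕1⊕1⊕1⊕1 = 1
s8: b8⊕b9⊕b10⊕b11⊕b12⊕b13⊕b14⊕b15⊕b24⊕b25⊕b26⊕b27⊕b28⊕b29⊕b30⊕b31 = 0⊕0⊕0⊕1⊕0⊕0⊕0⊕0⊕1⊕1⊕0⊕1⊕1⊕1⊕1⊕1 = 0
s16: b16⊕b17⊕b18⊕b19⊕b20⊕b21⊕b22⊕b23⊕b24⊕b25⊕b26⊕b27⊕b28⊕b29⊕b30⊕b31 = 0⊕0⊕1⊕1⊕1⊕0⊕1⊕0⊕1⊕1⊕0⊕1⊕1⊕1⊕1⊕1 = 1
Syndrome (s16...s1) = 10101 → position 21.
Flip bit 21: corrected codeword = 1111110000100000011111011011111
Data bits at positions 3,5,6,7,9,10,11,12,13,14,15,17,18,19,20,21,22,23,24,25,26,27,28,29,30,31: 11100010000011111011011111

11100010000011111011011111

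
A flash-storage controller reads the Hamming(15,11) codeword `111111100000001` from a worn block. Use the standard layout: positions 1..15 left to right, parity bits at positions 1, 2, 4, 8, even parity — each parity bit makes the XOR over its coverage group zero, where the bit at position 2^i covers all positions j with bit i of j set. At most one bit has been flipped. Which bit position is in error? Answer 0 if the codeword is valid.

15

s1: b1⊕b3⊕b5⊕b7⊕b9⊕b11⊕b13⊕b15 = 1⊕1⊕1⊕1⊕0⊕0⊕0⊕1 = 1
s2: b2⊕b3⊕b6⊕b7⊕b10⊕b11⊕b14⊕b15 = 1⊕1⊕1⊕1⊕0⊕0⊕0⊕1 = 1
s4: b4⊕b5⊕b6⊕b7⊕b12⊕b13⊕b14⊕b15 = 1⊕1⊕1⊕1⊕0⊕0⊕0⊕1 = 1
s8: b8⊕b9⊕b10⊕b11⊕b12⊕b13⊕b14⊕b15 = 0⊕0⊕0⊕0⊕0⊕0⊕0⊕1 = 1
Syndrome (s8...s1) = 1111 → position 15.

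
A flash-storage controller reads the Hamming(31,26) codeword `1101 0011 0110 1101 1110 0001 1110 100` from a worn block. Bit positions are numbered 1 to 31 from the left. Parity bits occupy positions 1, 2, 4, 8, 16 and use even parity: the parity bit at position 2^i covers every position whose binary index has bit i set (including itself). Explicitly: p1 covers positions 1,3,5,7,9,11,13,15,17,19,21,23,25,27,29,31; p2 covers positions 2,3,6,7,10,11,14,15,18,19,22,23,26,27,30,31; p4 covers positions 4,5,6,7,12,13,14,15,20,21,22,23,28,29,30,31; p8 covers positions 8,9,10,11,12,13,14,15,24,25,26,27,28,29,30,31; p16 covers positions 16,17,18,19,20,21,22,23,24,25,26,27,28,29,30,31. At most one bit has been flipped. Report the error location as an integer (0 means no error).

s1: b1⊕b3⊕b5⊕b7⊕b9⊕b11⊕b13⊕b15⊕b17⊕b19⊕b21⊕b23⊕b25⊕b27⊕b29⊕b31 = 1⊕0⊕0⊕1⊕0⊕1⊕1⊕0⊕1⊕1⊕0⊕0⊕1⊕1⊕1⊕0 = 1
s2: b2⊕b3⊕b6⊕b7⊕b10⊕b11⊕b14⊕b15⊕b18⊕b19⊕b22⊕b23⊕b26⊕b27⊕b30⊕b31 = 1⊕0⊕0⊕1⊕1⊕1⊕1⊕0⊕1⊕1⊕0⊕0⊕1⊕1⊕0⊕0 = 1
s4: b4⊕b5⊕b6⊕b7⊕b12⊕b13⊕b14⊕b15⊕b20⊕b21⊕b22⊕b23⊕b28⊕b29⊕b30⊕b31 = 1⊕0⊕0⊕1⊕0⊕1⊕1⊕0⊕0⊕0⊕0⊕0⊕0⊕1⊕0⊕0 = 1
s8: b8⊕b9⊕b10⊕b11⊕b12⊕b13⊕b14⊕b15⊕b24⊕b25⊕b26⊕b27⊕b28⊕b29⊕b30⊕b31 = 1⊕0⊕1⊕1⊕0⊕1⊕1⊕0⊕1⊕1⊕1⊕1⊕0⊕1⊕0⊕0 = 0
s16: b16⊕b17⊕b18⊕b19⊕b20⊕b21⊕b22⊕b23⊕b24⊕b25⊕b26⊕b27⊕b28⊕b29⊕b30⊕b31 = 1⊕1⊕1⊕1⊕0⊕0⊕0⊕0⊕1⊕1⊕1⊕1⊕0⊕1⊕0⊕0 = 1
Syndrome (s16...s1) = 10111 → position 23.

23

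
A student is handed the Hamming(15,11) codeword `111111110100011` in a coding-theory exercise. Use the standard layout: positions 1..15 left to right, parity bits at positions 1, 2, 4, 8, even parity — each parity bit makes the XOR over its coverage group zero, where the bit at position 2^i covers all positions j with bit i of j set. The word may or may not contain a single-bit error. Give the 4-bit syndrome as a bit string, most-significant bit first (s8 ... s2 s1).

s1: b1⊕b3⊕b5⊕b7⊕b9⊕b11⊕b13⊕b15 = 1⊕1⊕1⊕1⊕0⊕0⊕0⊕1 = 1
s2: b2⊕b3⊕b6⊕b7⊕b10⊕b11⊕b14⊕b15 = 1⊕1⊕1⊕1⊕1⊕0⊕1⊕1 = 1
s4: b4⊕b5⊕b6⊕b7⊕b12⊕b13⊕b14⊕b15 = 1⊕1⊕1⊕1⊕0⊕0⊕1⊕1 = 0
s8: b8⊕b9⊕b10⊕b11⊕b12⊕b13⊕b14⊕b15 = 1⊕0⊕1⊕0⊕0⊕0⊕1⊕1 = 0
Syndrome (s8...s1) = 0011 → position 3.

0011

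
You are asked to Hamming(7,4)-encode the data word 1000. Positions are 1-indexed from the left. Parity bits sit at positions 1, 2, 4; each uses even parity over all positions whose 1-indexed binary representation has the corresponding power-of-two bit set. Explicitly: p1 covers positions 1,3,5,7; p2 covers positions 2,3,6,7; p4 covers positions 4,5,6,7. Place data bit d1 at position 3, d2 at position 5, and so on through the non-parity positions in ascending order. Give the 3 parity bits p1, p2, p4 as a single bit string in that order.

110

Place data bits at non-power-of-two positions: b3=1, b5=0, b6=0, b7=0.
p1 = XOR of data positions {3,5,7} = 1⊕0⊕0 = 1
p2 = XOR of data positions {3,6,7} = 1⊕0⊕0 = 1
p4 = XOR of data positions {5,6,7} = 0⊕0⊕0 = 0
Parity bits p1,p2,p4 = 110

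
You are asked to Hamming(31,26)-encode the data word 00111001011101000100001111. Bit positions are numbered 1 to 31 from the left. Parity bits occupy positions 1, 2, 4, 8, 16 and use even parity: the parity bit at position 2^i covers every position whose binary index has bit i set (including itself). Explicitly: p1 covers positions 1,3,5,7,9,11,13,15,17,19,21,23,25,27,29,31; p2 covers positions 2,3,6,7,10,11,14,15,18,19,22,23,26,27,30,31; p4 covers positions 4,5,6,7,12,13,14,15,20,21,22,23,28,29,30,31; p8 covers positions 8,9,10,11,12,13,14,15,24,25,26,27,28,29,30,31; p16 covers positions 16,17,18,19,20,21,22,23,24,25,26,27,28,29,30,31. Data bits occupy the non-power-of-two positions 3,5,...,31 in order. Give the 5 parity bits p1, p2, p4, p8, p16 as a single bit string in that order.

Place data bits at non-power-of-two positions: b3=0, b5=0, b6=1, b7=1, b9=1, b10=0, b11=0, b12=1, b13=0, b14=1, b15=1, b17=1, b18=0, b19=1, b20=0, b21=0, b22=0, b23=1, b24=0, b25=0, b26=0, b27=0, b28=1, b29=1, b30=1, b31=1.
p1 = XOR of data positions {3,5,7,9,11,13,15,17,19,21,23,25,27,29,31} = 0⊕0⊕1⊕1⊕0⊕0⊕1⊕1⊕1⊕0⊕1⊕0⊕0⊕1⊕1 = 0
p2 = XOR of data positions {3,6,7,10,11,14,15,18,19,22,23,26,27,30,31} = 0⊕1⊕1⊕0⊕0⊕1⊕1⊕0⊕1⊕0⊕1⊕0⊕0⊕1⊕1 = 0
p4 = XOR of data positions {5,6,7,12,13,14,15,20,21,22,23,28,29,30,31} = 0⊕1⊕1⊕1⊕0⊕1⊕1⊕0⊕0⊕0⊕1⊕1⊕1⊕1⊕1 = 0
p8 = XOR of data positions {9,10,11,12,13,14,15,24,25,26,27,28,29,30,31} = 1⊕0⊕0⊕1⊕0⊕1⊕1⊕0⊕0⊕0⊕0⊕1⊕1⊕1⊕1 = 0
p16 = XOR of data positions {17,18,19,20,21,22,23,24,25,26,27,28,29,30,31} = 1⊕0⊕1⊕0⊕0⊕0⊕1⊕0⊕0⊕0⊕0⊕1⊕1⊕1⊕1 = 1
Parity bits p1,p2,p4,p8,p16 = 00001

00001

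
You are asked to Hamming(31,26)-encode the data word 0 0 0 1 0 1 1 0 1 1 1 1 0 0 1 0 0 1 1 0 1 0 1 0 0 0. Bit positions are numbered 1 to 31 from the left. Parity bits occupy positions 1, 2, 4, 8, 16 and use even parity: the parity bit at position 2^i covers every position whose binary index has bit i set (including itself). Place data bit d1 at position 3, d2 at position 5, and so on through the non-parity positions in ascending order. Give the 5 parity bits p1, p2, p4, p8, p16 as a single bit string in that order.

01100

Place data bits at non-power-of-two positions: b3=0, b5=0, b6=0, b7=1, b9=0, b10=1, b11=1, b12=0, b13=1, b14=1, b15=1, b17=1, b18=0, b19=0, b20=1, b21=0, b22=0, b23=1, b24=1, b25=0, b26=1, b27=0, b28=1, b29=0, b30=0, b31=0.
p1 = XOR of data positions {3,5,7,9,11,13,15,17,19,21,23,25,27,29,31} = 0⊕0⊕1⊕0⊕1⊕1⊕1⊕1⊕0⊕0⊕1⊕0⊕0⊕0⊕0 = 0
p2 = XOR of data positions {3,6,7,10,11,14,15,18,19,22,23,26,27,30,31} = 0⊕0⊕1⊕1⊕1⊕1⊕1⊕0⊕0⊕0⊕1⊕1⊕0⊕0⊕0 = 1
p4 = XOR of data positions {5,6,7,12,13,14,15,20,21,22,23,28,29,30,31} = 0⊕0⊕1⊕0⊕1⊕1⊕1⊕1⊕0⊕0⊕1⊕1⊕0⊕0⊕0 = 1
p8 = XOR of data positions {9,10,11,12,13,14,15,24,25,26,27,28,29,30,31} = 0⊕1⊕1⊕0⊕1⊕1⊕1⊕1⊕0⊕1⊕0⊕1⊕0⊕0⊕0 = 0
p16 = XOR of data positions {17,18,19,20,21,22,23,24,25,26,27,28,29,30,31} = 1⊕0⊕0⊕1⊕0⊕0⊕1⊕1⊕0⊕1⊕0⊕1⊕0⊕0⊕0 = 0
Parity bits p1,p2,p4,p8,p16 = 01100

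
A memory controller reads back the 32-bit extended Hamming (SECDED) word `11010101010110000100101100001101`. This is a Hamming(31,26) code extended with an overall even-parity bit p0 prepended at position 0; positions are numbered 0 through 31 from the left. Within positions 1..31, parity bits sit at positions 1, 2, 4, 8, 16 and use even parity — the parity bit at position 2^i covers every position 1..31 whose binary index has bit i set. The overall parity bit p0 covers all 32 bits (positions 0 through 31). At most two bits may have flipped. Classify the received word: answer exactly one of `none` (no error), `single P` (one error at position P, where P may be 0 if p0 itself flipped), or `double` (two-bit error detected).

single 20

s1: b1⊕b3⊕b5⊕b7⊕b9⊕b11⊕b13⊕b15⊕b17⊕b19⊕b21⊕b23⊕b25⊕b27⊕b29⊕b31 = 1⊕1⊕1⊕1⊕1⊕1⊕0⊕0⊕1⊕0⊕0⊕1⊕0⊕0⊕1⊕1 = 0
s2: b2⊕b3⊕b6⊕b7⊕b10⊕b11⊕b14⊕b15⊕b18⊕b19⊕b22⊕b23⊕b26⊕b27⊕b30⊕b31 = 0⊕1⊕0⊕1⊕0⊕1⊕0⊕0⊕0⊕0⊕1⊕1⊕0⊕0⊕0⊕1 = 0
s4: b4⊕b5⊕b6⊕b7⊕b12⊕b13⊕b14⊕b15⊕b20⊕b21⊕b22⊕b23⊕b28⊕b29⊕b30⊕b31 = 0⊕1⊕0⊕1⊕1⊕0⊕0⊕0⊕1⊕0⊕1⊕1⊕1⊕1⊕0⊕1 = 1
s8: b8⊕b9⊕b10⊕b11⊕b12⊕b13⊕b14⊕b15⊕b24⊕b25⊕b26⊕b27⊕b28⊕b29⊕b30⊕b31 = 0⊕1⊕0⊕1⊕1⊕0⊕0⊕0⊕0⊕0⊕0⊕0⊕1⊕1⊕0⊕1 = 0
s16: b16⊕b17⊕b18⊕b19⊕b20⊕b21⊕b22⊕b23⊕b24⊕b25⊕b26⊕b27⊕b28⊕b29⊕b30⊕b31 = 0⊕1⊕0⊕0⊕1⊕0⊕1⊕1⊕0⊕0⊕0⊕0⊕1⊕1⊕0⊕1 = 1
Syndrome (s16...s1) = 10100 → position 20.
Overall parity (XOR of all 32 bits, including p0): 1⊕1⊕0⊕1⊕0⊕1⊕0⊕1⊕0⊕1⊕0⊕1⊕1⊕0⊕0⊕0⊕0⊕1⊕0⊕0⊕1⊕0⊕1⊕1⊕0⊕0⊕0⊕0⊕1⊕1⊕0⊕1 = 1
Overall=1, syndrome position=20 → single-bit error at position 20.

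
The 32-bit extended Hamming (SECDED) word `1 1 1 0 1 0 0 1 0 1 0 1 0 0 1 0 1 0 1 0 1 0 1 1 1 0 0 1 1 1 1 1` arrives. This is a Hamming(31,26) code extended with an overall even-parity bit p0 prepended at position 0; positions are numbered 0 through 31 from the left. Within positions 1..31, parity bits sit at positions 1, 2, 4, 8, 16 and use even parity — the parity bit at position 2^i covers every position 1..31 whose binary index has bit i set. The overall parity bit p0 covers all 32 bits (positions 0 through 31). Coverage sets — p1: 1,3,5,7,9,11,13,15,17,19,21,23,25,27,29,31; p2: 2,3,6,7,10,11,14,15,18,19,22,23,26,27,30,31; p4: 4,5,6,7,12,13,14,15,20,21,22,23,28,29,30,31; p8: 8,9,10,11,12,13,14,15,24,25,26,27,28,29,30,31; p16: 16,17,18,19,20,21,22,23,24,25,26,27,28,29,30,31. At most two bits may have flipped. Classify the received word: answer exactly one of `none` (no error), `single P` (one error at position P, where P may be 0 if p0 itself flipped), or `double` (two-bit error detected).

s1: b1⊕b3⊕b5⊕b7⊕b9⊕b11⊕b13⊕b15⊕b17⊕b19⊕b21⊕b23⊕b25⊕b27⊕b29⊕b31 = 1⊕0⊕0⊕1⊕1⊕1⊕0⊕0⊕0⊕0⊕0⊕1⊕0⊕1⊕1⊕1 = 0
s2: b2⊕b3⊕b6⊕b7⊕b10⊕b11⊕b14⊕b15⊕b18⊕b19⊕b22⊕b23⊕b26⊕b27⊕b30⊕b31 = 1⊕0⊕0⊕1⊕0⊕1⊕1⊕0⊕1⊕0⊕1⊕1⊕0⊕1⊕1⊕1 = 0
s4: b4⊕b5⊕b6⊕b7⊕b12⊕b13⊕b14⊕b15⊕b20⊕b21⊕b22⊕b23⊕b28⊕b29⊕b30⊕b31 = 1⊕0⊕0⊕1⊕0⊕0⊕1⊕0⊕1⊕0⊕1⊕1⊕1⊕1⊕1⊕1 = 0
s8: b8⊕b9⊕b10⊕b11⊕b12⊕b13⊕b14⊕b15⊕b24⊕b25⊕b26⊕b27⊕b28⊕b29⊕b30⊕b31 = 0⊕1⊕0⊕1⊕0⊕0⊕1⊕0⊕1⊕0⊕0⊕1⊕1⊕1⊕1⊕1 = 1
s16: b16⊕b17⊕b18⊕b19⊕b20⊕b21⊕b22⊕b23⊕b24⊕b25⊕b26⊕b27⊕b28⊕b29⊕b30⊕b31 = 1⊕0⊕1⊕0⊕1⊕0⊕1⊕1⊕1⊕0⊕0⊕1⊕1⊕1⊕1⊕1 = 1
Syndrome (s16...s1) = 11000 → position 24.
Overall parity (XOR of all 32 bits, including p0): 1⊕1⊕1⊕0⊕1⊕0⊕0⊕1⊕0⊕1⊕0⊕1⊕0⊕0⊕1⊕0⊕1⊕0⊕1⊕0⊕1⊕0⊕1⊕1⊕1⊕0⊕0⊕1⊕1⊕1⊕1⊕1 = 1
Overall=1, syndrome position=24 → single-bit error at position 24.

single 24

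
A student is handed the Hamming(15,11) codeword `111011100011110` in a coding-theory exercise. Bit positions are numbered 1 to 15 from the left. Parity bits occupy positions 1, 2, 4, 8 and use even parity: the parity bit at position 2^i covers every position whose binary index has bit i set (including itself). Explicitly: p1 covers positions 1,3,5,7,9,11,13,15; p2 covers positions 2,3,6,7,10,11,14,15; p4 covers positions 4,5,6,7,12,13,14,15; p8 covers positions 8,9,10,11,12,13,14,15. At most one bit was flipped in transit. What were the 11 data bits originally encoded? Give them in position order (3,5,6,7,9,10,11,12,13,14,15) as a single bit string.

11110011110

s1: b1⊕b3⊕b5⊕b7⊕b9⊕b11⊕b13⊕b15 = 1⊕1⊕1⊕1⊕0⊕1⊕1⊕0 = 0
s2: b2⊕b3⊕b6⊕b7⊕b10⊕b11⊕b14⊕b15 = 1⊕1⊕1⊕1⊕0⊕1⊕1⊕0 = 0
s4: b4⊕b5⊕b6⊕b7⊕b12⊕b13⊕b14⊕b15 = 0⊕1⊕1⊕1⊕1⊕1⊕1⊕0 = 0
s8: b8⊕b9⊕b10⊕b11⊕b12⊕b13⊕b14⊕b15 = 0⊕0⊕0⊕1⊕1⊕1⊕1⊕0 = 0
Syndrome (s8...s1) = 0000 → position 0 (no error).
No correction needed.
Data bits at positions 3,5,6,7,9,10,11,12,13,14,15: 11110011110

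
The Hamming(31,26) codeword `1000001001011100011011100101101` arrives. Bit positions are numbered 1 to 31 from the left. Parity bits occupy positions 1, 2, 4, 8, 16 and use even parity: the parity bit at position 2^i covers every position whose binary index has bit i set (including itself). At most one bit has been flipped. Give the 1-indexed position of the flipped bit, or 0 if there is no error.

18

s1: b1⊕b3⊕b5⊕b7⊕b9⊕b11⊕b13⊕b15⊕b17⊕b19⊕b21⊕b23⊕b25⊕b27⊕b29⊕b31 = 1⊕0⊕0⊕1⊕0⊕0⊕1⊕0⊕0⊕1⊕1⊕1⊕0⊕0⊕1⊕1 = 0
s2: b2⊕b3⊕b6⊕b7⊕b10⊕b11⊕b14⊕b15⊕b18⊕b19⊕b22⊕b23⊕b26⊕b27⊕b30⊕b31 = 0⊕0⊕0⊕1⊕1⊕0⊕1⊕0⊕1⊕1⊕1⊕1⊕1⊕0⊕0⊕1 = 1
s4: b4⊕b5⊕b6⊕b7⊕b12⊕b13⊕b14⊕b15⊕b20⊕b21⊕b22⊕b23⊕b28⊕b29⊕b30⊕b31 = 0⊕0⊕0⊕1⊕1⊕1⊕1⊕0⊕0⊕1⊕1⊕1⊕1⊕1⊕0⊕1 = 0
s8: b8⊕b9⊕b10⊕b11⊕b12⊕b13⊕b14⊕b15⊕b24⊕b25⊕b26⊕b27⊕b28⊕b29⊕b30⊕b31 = 0⊕0⊕1⊕0⊕1⊕1⊕1⊕0⊕0⊕0⊕1⊕0⊕1⊕1⊕0⊕1 = 0
s16: b16⊕b17⊕b18⊕b19⊕b20⊕b21⊕b22⊕b23⊕b24⊕b25⊕b26⊕b27⊕b28⊕b29⊕b30⊕b31 = 0⊕0⊕1⊕1⊕0⊕1⊕1⊕1⊕0⊕0⊕1⊕0⊕1⊕1⊕0⊕1 = 1
Syndrome (s16...s1) = 10010 → position 18.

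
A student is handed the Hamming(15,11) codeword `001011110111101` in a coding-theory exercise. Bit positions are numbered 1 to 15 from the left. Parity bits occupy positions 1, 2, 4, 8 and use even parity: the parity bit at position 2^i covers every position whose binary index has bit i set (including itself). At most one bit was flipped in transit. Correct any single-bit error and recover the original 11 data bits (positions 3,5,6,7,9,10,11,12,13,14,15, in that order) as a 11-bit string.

11110111101

s1: b1⊕b3⊕b5⊕b7⊕b9⊕b11⊕b13⊕b15 = 0⊕1⊕1⊕1⊕0⊕1⊕1⊕1 = 0
s2: b2⊕b3⊕b6⊕b7⊕b10⊕b11⊕b14⊕b15 = 0⊕1⊕1⊕1⊕1⊕1⊕0⊕1 = 0
s4: b4⊕b5⊕b6⊕b7⊕b12⊕b13⊕b14⊕b15 = 0⊕1⊕1⊕1⊕1⊕1⊕0⊕1 = 0
s8: b8⊕b9⊕b10⊕b11⊕b12⊕b13⊕b14⊕b15 = 1⊕0⊕1⊕1⊕1⊕1⊕0⊕1 = 0
Syndrome (s8...s1) = 0000 → position 0 (no error).
No correction needed.
Data bits at positions 3,5,6,7,9,10,11,12,13,14,15: 11110111101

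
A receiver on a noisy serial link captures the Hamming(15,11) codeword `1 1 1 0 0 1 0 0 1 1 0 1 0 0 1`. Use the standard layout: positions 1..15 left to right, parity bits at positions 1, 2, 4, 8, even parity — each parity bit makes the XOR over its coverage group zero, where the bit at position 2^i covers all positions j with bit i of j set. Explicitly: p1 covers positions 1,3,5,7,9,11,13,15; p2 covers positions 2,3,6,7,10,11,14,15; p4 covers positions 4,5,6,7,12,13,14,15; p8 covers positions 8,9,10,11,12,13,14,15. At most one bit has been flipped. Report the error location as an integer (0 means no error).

s1: b1⊕b3⊕b5⊕b7⊕b9⊕b11⊕b13⊕b15 = 1⊕1⊕0⊕0⊕1⊕0⊕0⊕1 = 0
s2: b2⊕b3⊕b6⊕b7⊕b10⊕b11⊕b14⊕b15 = 1⊕1⊕1⊕0⊕1⊕0⊕0⊕1 = 1
s4: b4⊕b5⊕b6⊕b7⊕b12⊕b13⊕b14⊕b15 = 0⊕0⊕1⊕0⊕1⊕0⊕0⊕1 = 1
s8: b8⊕b9⊕b10⊕b11⊕b12⊕b13⊕b14⊕b15 = 0⊕1⊕1⊕0⊕1⊕0⊕0⊕1 = 0
Syndrome (s8...s1) = 0110 → position 6.

6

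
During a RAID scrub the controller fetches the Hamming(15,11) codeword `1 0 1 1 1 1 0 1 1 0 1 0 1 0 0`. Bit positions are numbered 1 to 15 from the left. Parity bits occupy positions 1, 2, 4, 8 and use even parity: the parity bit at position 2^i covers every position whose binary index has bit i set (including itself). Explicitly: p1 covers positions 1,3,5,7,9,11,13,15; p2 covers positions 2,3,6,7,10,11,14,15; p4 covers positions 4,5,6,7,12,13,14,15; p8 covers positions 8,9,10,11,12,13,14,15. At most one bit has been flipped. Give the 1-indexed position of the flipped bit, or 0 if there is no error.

2

s1: b1⊕b3⊕b5⊕b7⊕b9⊕b11⊕b13⊕b15 = 1⊕1⊕1⊕0⊕1⊕1⊕1⊕0 = 0
s2: b2⊕b3⊕b6⊕b7⊕b10⊕b11⊕b14⊕b15 = 0⊕1⊕1⊕0⊕0⊕1⊕0⊕0 = 1
s4: b4⊕b5⊕b6⊕b7⊕b12⊕b13⊕b14⊕b15 = 1⊕1⊕1⊕0⊕0⊕1⊕0⊕0 = 0
s8: b8⊕b9⊕b10⊕b11⊕b12⊕b13⊕b14⊕b15 = 1⊕1⊕0⊕1⊕0⊕1⊕0⊕0 = 0
Syndrome (s8...s1) = 0010 → position 2.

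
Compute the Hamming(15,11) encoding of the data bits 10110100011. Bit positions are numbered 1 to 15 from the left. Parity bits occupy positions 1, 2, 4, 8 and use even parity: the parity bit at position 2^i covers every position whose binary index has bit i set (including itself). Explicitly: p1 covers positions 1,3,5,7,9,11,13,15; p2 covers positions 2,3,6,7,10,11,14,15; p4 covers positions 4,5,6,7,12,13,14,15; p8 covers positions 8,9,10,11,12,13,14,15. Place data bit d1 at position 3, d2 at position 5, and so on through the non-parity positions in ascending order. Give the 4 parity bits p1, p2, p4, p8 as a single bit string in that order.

1001

Place data bits at non-power-of-two positions: b3=1, b5=0, b6=1, b7=1, b9=0, b10=1, b11=0, b12=0, b13=0, b14=1, b15=1.
p1 = XOR of data positions {3,5,7,9,11,13,15} = 1⊕0⊕1⊕0⊕0⊕0⊕1 = 1
p2 = XOR of data positions {3,6,7,10,11,14,15} = 1⊕1⊕1⊕1⊕0⊕1⊕1 = 0
p4 = XOR of data positions {5,6,7,12,13,14,15} = 0⊕1⊕1⊕0⊕0⊕1⊕1 = 0
p8 = XOR of data positions {9,10,11,12,13,14,15} = 0⊕1⊕0⊕0⊕0⊕1⊕1 = 1
Parity bits p1,p2,p4,p8 = 1001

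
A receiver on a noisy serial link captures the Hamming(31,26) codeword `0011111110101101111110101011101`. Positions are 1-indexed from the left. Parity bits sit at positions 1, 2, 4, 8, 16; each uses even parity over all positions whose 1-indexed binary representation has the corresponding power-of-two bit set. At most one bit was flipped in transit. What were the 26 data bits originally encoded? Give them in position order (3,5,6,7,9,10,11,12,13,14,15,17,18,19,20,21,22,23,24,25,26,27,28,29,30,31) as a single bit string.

11111010110111110101011101

s1: b1⊕b3⊕b5⊕b7⊕b9⊕b11⊕b13⊕b15⊕b17⊕b19⊕b21⊕b23⊕b25⊕b27⊕b29⊕b31 = 0⊕1⊕1⊕1⊕1⊕1⊕1⊕0⊕1⊕1⊕1⊕1⊕1⊕1⊕1⊕1 = 0
s2: b2⊕b3⊕b6⊕b7⊕b10⊕b11⊕b14⊕b15⊕b18⊕b19⊕b22⊕b23⊕b26⊕b27⊕b30⊕b31 = 0⊕1⊕1⊕1⊕0⊕1⊕1⊕0⊕1⊕1⊕0⊕1⊕0⊕1⊕0⊕1 = 0
s4: b4⊕b5⊕b6⊕b7⊕b12⊕b13⊕b14⊕b15⊕b20⊕b21⊕b22⊕b23⊕b28⊕b29⊕b30⊕b31 = 1⊕1⊕1⊕1⊕0⊕1⊕1⊕0⊕1⊕1⊕0⊕1⊕1⊕1⊕0⊕1 = 0
s8: b8⊕b9⊕b10⊕b11⊕b12⊕b13⊕b14⊕b15⊕b24⊕b25⊕b26⊕b27⊕b28⊕b29⊕b30⊕b31 = 1⊕1⊕0⊕1⊕0⊕1⊕1⊕0⊕0⊕1⊕0⊕1⊕1⊕1⊕0⊕1 = 0
s16: b16⊕b17⊕b18⊕b19⊕b20⊕b21⊕b22⊕b23⊕b24⊕b25⊕b26⊕b27⊕b28⊕b29⊕b30⊕b31 = 1⊕1⊕1⊕1⊕1⊕1⊕0⊕1⊕0⊕1⊕0⊕1⊕1⊕1⊕0⊕1 = 0
Syndrome (s16...s1) = 00000 → position 0 (no error).
No correction needed.
Data bits at positions 3,5,6,7,9,10,11,12,13,14,15,17,18,19,20,21,22,23,24,25,26,27,28,29,30,31: 11111010110111110101011101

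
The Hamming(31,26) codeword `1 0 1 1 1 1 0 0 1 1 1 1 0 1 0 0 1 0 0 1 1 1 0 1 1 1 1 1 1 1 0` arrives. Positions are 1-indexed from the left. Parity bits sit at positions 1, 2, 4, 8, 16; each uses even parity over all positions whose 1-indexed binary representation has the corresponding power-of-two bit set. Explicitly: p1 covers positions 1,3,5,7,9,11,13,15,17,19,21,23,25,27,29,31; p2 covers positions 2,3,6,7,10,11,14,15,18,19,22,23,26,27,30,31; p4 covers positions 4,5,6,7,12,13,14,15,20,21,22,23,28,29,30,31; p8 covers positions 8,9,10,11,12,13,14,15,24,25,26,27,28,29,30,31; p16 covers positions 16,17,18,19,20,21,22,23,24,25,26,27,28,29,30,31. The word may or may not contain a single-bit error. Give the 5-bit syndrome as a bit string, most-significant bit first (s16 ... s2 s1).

10110

s1: b1⊕b3⊕b5⊕b7⊕b9⊕b11⊕b13⊕b15⊕b17⊕b19⊕b21⊕b23⊕b25⊕b27⊕b29⊕b31 = 1⊕1⊕1⊕0⊕1⊕1⊕0⊕0⊕1⊕0⊕1⊕0⊕1⊕1⊕1⊕0 = 0
s2: b2⊕b3⊕b6⊕b7⊕b10⊕b11⊕b14⊕b15⊕b18⊕b19⊕b22⊕b23⊕b26⊕b27⊕b30⊕b31 = 0⊕1⊕1⊕0⊕1⊕1⊕1⊕0⊕0⊕0⊕1⊕0⊕1⊕1⊕1⊕0 = 1
s4: b4⊕b5⊕b6⊕b7⊕b12⊕b13⊕b14⊕b15⊕b20⊕b21⊕b22⊕b23⊕b28⊕b29⊕b30⊕b31 = 1⊕1⊕1⊕0⊕1⊕0⊕1⊕0⊕1⊕1⊕1⊕0⊕1⊕1⊕1⊕0 = 1
s8: b8⊕b9⊕b10⊕b11⊕b12⊕b13⊕b14⊕b15⊕b24⊕b25⊕b26⊕b27⊕b28⊕b29⊕b30⊕b31 = 0⊕1⊕1⊕1⊕1⊕0⊕1⊕0⊕1⊕1⊕1⊕1⊕1⊕1⊕1⊕0 = 0
s16: b16⊕b17⊕b18⊕b19⊕b20⊕b21⊕b22⊕b23⊕b24⊕b25⊕b26⊕b27⊕b28⊕b29⊕b30⊕b31 = 0⊕1⊕0⊕0⊕1⊕1⊕1⊕0⊕1⊕1⊕1⊕1⊕1⊕1⊕1⊕0 = 1
Syndrome (s16...s1) = 10110 → position 22.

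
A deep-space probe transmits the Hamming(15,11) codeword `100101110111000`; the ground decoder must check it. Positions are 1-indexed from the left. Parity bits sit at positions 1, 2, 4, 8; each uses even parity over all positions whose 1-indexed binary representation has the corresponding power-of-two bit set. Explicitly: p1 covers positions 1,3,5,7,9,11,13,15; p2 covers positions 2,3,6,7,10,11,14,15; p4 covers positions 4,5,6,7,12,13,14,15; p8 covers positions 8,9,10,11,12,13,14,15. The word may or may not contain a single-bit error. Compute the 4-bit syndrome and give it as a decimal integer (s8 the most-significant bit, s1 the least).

s1: b1⊕b3⊕b5⊕b7⊕b9⊕b11⊕b13⊕b15 = 1⊕0⊕0⊕1⊕0⊕1⊕0⊕0 = 1
s2: b2⊕b3⊕b6⊕b7⊕b10⊕b11⊕b14⊕b15 = 0⊕0⊕1⊕1⊕1⊕1⊕0⊕0 = 0
s4: b4⊕b5⊕b6⊕b7⊕b12⊕b13⊕b14⊕b15 = 1⊕0⊕1⊕1⊕1⊕0⊕0⊕0 = 0
s8: b8⊕b9⊕b10⊕b11⊕b12⊕b13⊕b14⊕b15 = 1⊕0⊕1⊕1⊕1⊕0⊕0⊕0 = 0
Syndrome (s8...s1) = 0001 → position 1.

1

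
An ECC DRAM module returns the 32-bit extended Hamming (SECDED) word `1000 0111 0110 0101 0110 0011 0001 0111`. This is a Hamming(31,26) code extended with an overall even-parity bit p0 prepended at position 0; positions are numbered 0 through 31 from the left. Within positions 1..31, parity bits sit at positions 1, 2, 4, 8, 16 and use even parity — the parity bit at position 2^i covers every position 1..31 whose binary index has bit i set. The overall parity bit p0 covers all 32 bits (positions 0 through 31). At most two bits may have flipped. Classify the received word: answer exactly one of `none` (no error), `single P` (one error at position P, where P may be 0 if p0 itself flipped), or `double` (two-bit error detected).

s1: b1⊕b3⊕b5⊕b7⊕b9⊕b11⊕b13⊕b15⊕b17⊕b19⊕b21⊕b23⊕b25⊕b27⊕b29⊕b31 = 0⊕0⊕1⊕1⊕1⊕0⊕1⊕1⊕1⊕0⊕0⊕1⊕0⊕1⊕1⊕1 = 0
s2: b2⊕b3⊕b6⊕b7⊕b10⊕b11⊕b14⊕b15⊕b18⊕b19⊕b22⊕b23⊕b26⊕b27⊕b30⊕b31 = 0⊕0⊕1⊕1⊕1⊕0⊕0⊕1⊕1⊕0⊕1⊕1⊕0⊕1⊕1⊕1 = 0
s4: b4⊕b5⊕b6⊕b7⊕b12⊕b13⊕b14⊕b15⊕b20⊕b21⊕b22⊕b23⊕b28⊕b29⊕b30⊕b31 = 0⊕1⊕1⊕1⊕0⊕1⊕0⊕1⊕0⊕0⊕1⊕1⊕0⊕1⊕1⊕1 = 0
s8: b8⊕b9⊕b10⊕b11⊕b12⊕b13⊕b14⊕b15⊕b24⊕b25⊕b26⊕b27⊕b28⊕b29⊕b30⊕b31 = 0⊕1⊕1⊕0⊕0⊕1⊕0⊕1⊕0⊕0⊕0⊕1⊕0⊕1⊕1⊕1 = 0
s16: b16⊕b17⊕b18⊕b19⊕b20⊕b21⊕b22⊕b23⊕b24⊕b25⊕b26⊕b27⊕b28⊕b29⊕b30⊕b31 = 0⊕1⊕1⊕0⊕0⊕0⊕1⊕1⊕0⊕0⊕0⊕1⊕0⊕1⊕1⊕1 = 0
Syndrome (s16...s1) = 00000 → position 0 (no error).
Overall parity (XOR of all 32 bits, including p0): 1⊕0⊕0⊕0⊕0⊕1⊕1⊕1⊕0⊕1⊕1⊕0⊕0⊕1⊕0⊕1⊕0⊕1⊕1⊕0⊕0⊕0⊕1⊕1⊕0⊕0⊕0⊕1⊕0⊕1⊕1⊕1 = 0
Overall=0, syndrome position=0 → no error.

none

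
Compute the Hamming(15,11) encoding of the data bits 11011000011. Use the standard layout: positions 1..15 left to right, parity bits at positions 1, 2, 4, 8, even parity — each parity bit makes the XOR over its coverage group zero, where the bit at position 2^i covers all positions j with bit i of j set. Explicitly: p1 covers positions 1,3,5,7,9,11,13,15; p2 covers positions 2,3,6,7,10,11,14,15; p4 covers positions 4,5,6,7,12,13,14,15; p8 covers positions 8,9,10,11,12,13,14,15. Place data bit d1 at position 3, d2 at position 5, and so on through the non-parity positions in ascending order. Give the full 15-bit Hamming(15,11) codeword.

Place data bits at non-power-of-two positions: b3=1, b5=1, b6=0, b7=1, b9=1, b10=0, b11=0, b12=0, b13=0, b14=1, b15=1.
p1 = XOR of data positions {3,5,7,9,11,13,15} = 1⊕1⊕1⊕1⊕0⊕0⊕1 = 1
p2 = XOR of data positions {3,6,7,10,11,14,15} = 1⊕0⊕1⊕0⊕0⊕1⊕1 = 0
p4 = XOR of data positions {5,6,7,12,13,14,15} = 1⊕0⊕1⊕0⊕0⊕1⊕1 = 0
p8 = XOR of data positions {9,10,11,12,13,14,15} = 1⊕0⊕0⊕0⊕0⊕1⊕1 = 1
Codeword b1..b15 = 101010111000011

101010111000011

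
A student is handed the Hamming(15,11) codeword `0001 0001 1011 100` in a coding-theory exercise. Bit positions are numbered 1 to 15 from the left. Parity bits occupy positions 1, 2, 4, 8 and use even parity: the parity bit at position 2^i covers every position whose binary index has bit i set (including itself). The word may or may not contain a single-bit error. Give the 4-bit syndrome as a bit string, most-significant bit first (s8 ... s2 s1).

s1: b1⊕b3⊕b5⊕b7⊕b9⊕b11⊕b13⊕b15 = 0⊕0⊕0⊕0⊕1⊕1⊕1⊕0 = 1
s2: b2⊕b3⊕b6⊕b7⊕b10⊕b11⊕b14⊕b15 = 0⊕0⊕0⊕0⊕0⊕1⊕0⊕0 = 1
s4: b4⊕b5⊕b6⊕b7⊕b12⊕b13⊕b14⊕b15 = 1⊕0⊕0⊕0⊕1⊕1⊕0⊕0 = 1
s8: b8⊕b9⊕b10⊕b11⊕b12⊕b13⊕b14⊕b15 = 1⊕1⊕0⊕1⊕1⊕1⊕0⊕0 = 1
Syndrome (s8...s1) = 1111 → position 15.

1111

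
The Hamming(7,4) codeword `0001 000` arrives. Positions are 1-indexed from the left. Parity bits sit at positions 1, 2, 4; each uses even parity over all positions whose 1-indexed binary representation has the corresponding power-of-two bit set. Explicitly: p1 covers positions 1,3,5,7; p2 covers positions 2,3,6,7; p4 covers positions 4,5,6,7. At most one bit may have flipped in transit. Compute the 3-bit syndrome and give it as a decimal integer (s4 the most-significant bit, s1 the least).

4

s1: b1⊕b3⊕b5⊕b7 = 0⊕0⊕0⊕0 = 0
s2: b2⊕b3⊕b6⊕b7 = 0⊕0⊕0⊕0 = 0
s4: b4⊕b5⊕b6⊕b7 = 1⊕0⊕0⊕0 = 1
Syndrome (s4...s1) = 100 → position 4.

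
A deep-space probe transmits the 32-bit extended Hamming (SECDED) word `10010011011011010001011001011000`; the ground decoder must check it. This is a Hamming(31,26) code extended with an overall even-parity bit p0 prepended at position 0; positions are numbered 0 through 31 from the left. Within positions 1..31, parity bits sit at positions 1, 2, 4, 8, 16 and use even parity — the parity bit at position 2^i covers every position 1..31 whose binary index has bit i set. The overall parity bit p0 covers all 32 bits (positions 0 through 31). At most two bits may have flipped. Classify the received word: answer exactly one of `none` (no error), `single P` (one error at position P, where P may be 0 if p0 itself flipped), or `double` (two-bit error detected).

single 1

s1: b1⊕b3⊕b5⊕b7⊕b9⊕b11⊕b13⊕b15⊕b17⊕b19⊕b21⊕b23⊕b25⊕b27⊕b29⊕b31 = 0⊕1⊕0⊕1⊕1⊕0⊕1⊕1⊕0⊕1⊕1⊕0⊕1⊕1⊕0⊕0 = 1
s2: b2⊕b3⊕b6⊕b7⊕b10⊕b11⊕b14⊕b15⊕b18⊕b19⊕b22⊕b23⊕b26⊕b27⊕b30⊕b31 = 0⊕1⊕1⊕1⊕1⊕0⊕0⊕1⊕0⊕1⊕1⊕0⊕0⊕1⊕0⊕0 = 0
s4: b4⊕b5⊕b6⊕b7⊕b12⊕b13⊕b14⊕b15⊕b20⊕b21⊕b22⊕b23⊕b28⊕b29⊕b30⊕b31 = 0⊕0⊕1⊕1⊕1⊕1⊕0⊕1⊕0⊕1⊕1⊕0⊕1⊕0⊕0⊕0 = 0
s8: b8⊕b9⊕b10⊕b11⊕b12⊕b13⊕b14⊕b15⊕b24⊕b25⊕b26⊕b27⊕b28⊕b29⊕b30⊕b31 = 0⊕1⊕1⊕0⊕1⊕1⊕0⊕1⊕0⊕1⊕0⊕1⊕1⊕0⊕0⊕0 = 0
s16: b16⊕b17⊕b18⊕b19⊕b20⊕b21⊕b22⊕b23⊕b24⊕b25⊕b26⊕b27⊕b28⊕b29⊕b30⊕b31 = 0⊕0⊕0⊕1⊕0⊕1⊕1⊕0⊕0⊕1⊕0⊕1⊕1⊕0⊕0⊕0 = 0
Syndrome (s16...s1) = 00001 → position 1.
Overall parity (XOR of all 32 bits, including p0): 1⊕0⊕0⊕1⊕0⊕0⊕1⊕1⊕0⊕1⊕1⊕0⊕1⊕1⊕0⊕1⊕0⊕0⊕0⊕1⊕0⊕1⊕1⊕0⊕0⊕1⊕0⊕1⊕1⊕0⊕0⊕0 = 1
Overall=1, syndrome position=1 → single-bit error at position 1.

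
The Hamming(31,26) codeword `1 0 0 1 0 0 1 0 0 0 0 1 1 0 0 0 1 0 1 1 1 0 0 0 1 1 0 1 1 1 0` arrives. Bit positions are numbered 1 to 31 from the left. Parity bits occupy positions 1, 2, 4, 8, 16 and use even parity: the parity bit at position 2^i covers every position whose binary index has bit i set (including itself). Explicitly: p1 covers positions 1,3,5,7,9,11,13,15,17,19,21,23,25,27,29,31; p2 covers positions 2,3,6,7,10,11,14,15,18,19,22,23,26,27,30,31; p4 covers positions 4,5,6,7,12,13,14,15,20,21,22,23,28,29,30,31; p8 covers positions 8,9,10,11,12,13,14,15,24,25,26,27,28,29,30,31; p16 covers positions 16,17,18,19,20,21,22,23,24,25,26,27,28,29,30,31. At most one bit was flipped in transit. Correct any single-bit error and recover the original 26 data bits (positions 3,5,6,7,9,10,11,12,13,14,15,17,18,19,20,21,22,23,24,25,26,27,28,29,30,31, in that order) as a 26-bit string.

00010001100101110001100110

s1: b1⊕b3⊕b5⊕b7⊕b9⊕b11⊕b13⊕b15⊕b17⊕b19⊕b21⊕b23⊕b25⊕b27⊕b29⊕b31 = 1⊕0⊕0⊕1⊕0⊕0⊕1⊕0⊕1⊕1⊕1⊕0⊕1⊕0⊕1⊕0 = 0
s2: b2⊕b3⊕b6⊕b7⊕b10⊕b11⊕b14⊕b15⊕b18⊕b19⊕b22⊕b23⊕b26⊕b27⊕b30⊕b31 = 0⊕0⊕0⊕1⊕0⊕0⊕0⊕0⊕0⊕1⊕0⊕0⊕1⊕0⊕1⊕0 = 0
s4: b4⊕b5⊕b6⊕b7⊕b12⊕b13⊕b14⊕b15⊕b20⊕b21⊕b22⊕b23⊕b28⊕b29⊕b30⊕b31 = 1⊕0⊕0⊕1⊕1⊕1⊕0⊕0⊕1⊕1⊕0⊕0⊕1⊕1⊕1⊕0 = 1
s8: b8⊕b9⊕b10⊕b11⊕b12⊕b13⊕b14⊕b15⊕b24⊕b25⊕b26⊕b27⊕b28⊕b29⊕b30⊕b31 = 0⊕0⊕0⊕0⊕1⊕1⊕0⊕0⊕0⊕1⊕1⊕0⊕1⊕1⊕1⊕0 = 1
s16: b16⊕b17⊕b18⊕b19⊕b20⊕b21⊕b22⊕b23⊕b24⊕b25⊕b26⊕b27⊕b28⊕b29⊕b30⊕b31 = 0⊕1⊕0⊕1⊕1⊕1⊕0⊕0⊕0⊕1⊕1⊕0⊕1⊕1⊕1⊕0 = 1
Syndrome (s16...s1) = 11100 → position 28.
Flip bit 28: corrected codeword = 1001001000011000101110001100110
Data bits at positions 3,5,6,7,9,10,11,12,13,14,15,17,18,19,20,21,22,23,24,25,26,27,28,29,30,31: 00010001100101110001100110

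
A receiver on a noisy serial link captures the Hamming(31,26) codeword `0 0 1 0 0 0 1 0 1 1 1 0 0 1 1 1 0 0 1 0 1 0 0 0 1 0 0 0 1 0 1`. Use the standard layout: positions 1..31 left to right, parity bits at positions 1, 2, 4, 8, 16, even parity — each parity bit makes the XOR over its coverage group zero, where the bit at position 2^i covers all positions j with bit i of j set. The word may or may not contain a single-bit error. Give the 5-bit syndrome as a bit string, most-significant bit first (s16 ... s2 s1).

s1: b1⊕b3⊕b5⊕b7⊕b9⊕b11⊕b13⊕b15⊕b17⊕b19⊕b21⊕b23⊕b25⊕b27⊕b29⊕b31 = 0⊕1⊕0⊕1⊕1⊕1⊕0⊕1⊕0⊕1⊕1⊕0⊕1⊕0⊕1⊕1 = 0
s2: b2⊕b3⊕b6⊕b7⊕b10⊕b11⊕b14⊕b15⊕b18⊕b19⊕b22⊕b23⊕b26⊕b27⊕b30⊕b31 = 0⊕1⊕0⊕1⊕1⊕1⊕1⊕1⊕0⊕1⊕0⊕0⊕0⊕0⊕0⊕1 = 0
s4: b4⊕b5⊕b6⊕b7⊕b12⊕b13⊕b14⊕b15⊕b20⊕b21⊕b22⊕b23⊕b28⊕b29⊕b30⊕b31 = 0⊕0⊕0⊕1⊕0⊕0⊕1⊕1⊕0⊕1⊕0⊕0⊕0⊕1⊕0⊕1 = 0
s8: b8⊕b9⊕b10⊕b11⊕b12⊕b13⊕b14⊕b15⊕b24⊕b25⊕b26⊕b27⊕b28⊕b29⊕b30⊕b31 = 0⊕1⊕1⊕1⊕0⊕0⊕1⊕1⊕0⊕1⊕0⊕0⊕0⊕1⊕0⊕1 = 0
s16: b16⊕b17⊕b18⊕b19⊕b20⊕b21⊕b22⊕b23⊕b24⊕b25⊕b26⊕b27⊕b28⊕b29⊕b30⊕b31 = 1⊕0⊕0⊕1⊕0⊕1⊕0⊕0⊕0⊕1⊕0⊕0⊕0⊕1⊕0⊕1 = 0
Syndrome (s16...s1) = 00000 → position 0 (no error).

00000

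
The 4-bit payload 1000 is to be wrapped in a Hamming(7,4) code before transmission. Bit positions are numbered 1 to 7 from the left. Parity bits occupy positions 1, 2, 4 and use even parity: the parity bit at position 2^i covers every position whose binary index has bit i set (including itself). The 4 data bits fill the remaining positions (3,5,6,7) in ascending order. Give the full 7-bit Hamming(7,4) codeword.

1110000

Place data bits at non-power-of-two positions: b3=1, b5=0, b6=0, b7=0.
p1 = XOR of data positions {3,5,7} = 1⊕0⊕0 = 1
p2 = XOR of data positions {3,6,7} = 1⊕0⊕0 = 1
p4 = XOR of data positions {5,6,7} = 0⊕0⊕0 = 0
Codeword b1..b7 = 1110000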